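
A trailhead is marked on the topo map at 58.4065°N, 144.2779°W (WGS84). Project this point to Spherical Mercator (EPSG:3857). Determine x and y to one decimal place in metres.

x -16060942.4 m, y 8053199.7 m

Web Mercator is spherical with R = a = 6378137 m.
x = R·λ = 6378137 × -2.518124393 = -16060942.361 m.
y = R·ln tan(π/4 + φ/2) = 6378137 × 1.262625700 = 8053199.695 m.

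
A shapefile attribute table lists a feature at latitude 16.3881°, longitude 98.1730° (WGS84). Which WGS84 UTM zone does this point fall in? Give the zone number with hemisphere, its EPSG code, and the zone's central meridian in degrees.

Zone 47N (EPSG:32647), central meridian 99°

UTM zone = ⌊(λ + 180)/6⌋ + 1; 98.1730° ∈ [96°, 102°) → zone 47.
Hemisphere: N (φ ≥ 0).
Central meridian λ₀ = 6×47 − 183 = 99°.
EPSG code: 32647.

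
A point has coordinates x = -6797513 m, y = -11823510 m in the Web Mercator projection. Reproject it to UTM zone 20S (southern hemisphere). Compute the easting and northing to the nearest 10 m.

Web Mercator inverse (R = 6378137 m) → φ = -72.19419916°, λ = -61.06309822°.
UTM 20S forward: E = 566097.533 m, N = 1988342.166 m.

E 566100 m, N 1988340 m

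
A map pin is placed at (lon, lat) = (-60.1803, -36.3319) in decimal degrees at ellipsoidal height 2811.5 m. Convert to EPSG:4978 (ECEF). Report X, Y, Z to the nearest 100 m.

X 2559200 m, Y -4465100 m, Z -3759600 m

WGS84: a = 6378137 m, e² = 0.006694380; N(φ) = a/√(1−e²sin²φ) = 6385643.908 m.
X = (N+h)·cosφ·cosλ = 2559226.986 m; Y = (N+h)·cosφ·sinλ = -4465101.612 m; Z = (N(1−e²)+h)·sinφ = -3759589.249 m.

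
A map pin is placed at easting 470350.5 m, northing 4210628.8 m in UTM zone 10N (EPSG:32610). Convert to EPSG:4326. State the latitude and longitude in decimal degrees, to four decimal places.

lat 38.0429°, lon -123.3379°

Zone 10N: λ₀ = -123°, k₀ = 0.9996, false easting 500000 m.
Meridian distance M = (N − FN)/k₀ = 4212313.7 m.
Inverse transverse Mercator on WGS84 gives φ = 38.04290036°, λ = -123.33790036°.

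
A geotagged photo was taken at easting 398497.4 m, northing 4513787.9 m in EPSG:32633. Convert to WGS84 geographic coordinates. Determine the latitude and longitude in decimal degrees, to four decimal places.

Zone 33N: λ₀ = 15°, k₀ = 0.9996, false easting 500000 m.
Meridian distance M = (N − FN)/k₀ = 4515594.1 m.
Inverse transverse Mercator on WGS84 gives φ = 40.76879995°, λ = 13.79730052°.

lat 40.7688°, lon 13.7973°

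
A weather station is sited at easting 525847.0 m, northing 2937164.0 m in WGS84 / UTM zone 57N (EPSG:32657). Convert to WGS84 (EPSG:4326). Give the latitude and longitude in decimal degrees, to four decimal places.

lat 26.5549°, lon 159.2595°

Zone 57N: λ₀ = 159°, k₀ = 0.9996, false easting 500000 m.
Meridian distance M = (N − FN)/k₀ = 2938339.3 m.
Inverse transverse Mercator on WGS84 gives φ = 26.55489962°, λ = 159.25950015°.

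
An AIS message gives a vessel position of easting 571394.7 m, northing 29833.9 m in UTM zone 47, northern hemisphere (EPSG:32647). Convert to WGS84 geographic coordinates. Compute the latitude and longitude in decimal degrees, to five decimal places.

Zone 47N: λ₀ = 99°, k₀ = 0.9996, false easting 500000 m.
Meridian distance M = (N − FN)/k₀ = 29845.8 m.
Inverse transverse Mercator on WGS84 gives φ = 0.26989960°, λ = 99.64159972°.

lat 0.26990°, lon 99.64160°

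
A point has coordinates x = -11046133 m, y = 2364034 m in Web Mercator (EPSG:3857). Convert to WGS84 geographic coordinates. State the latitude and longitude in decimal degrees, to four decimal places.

lat 20.7663°, lon -99.2291°

R = 6378137 m. λ = x/R = -99.22910104°.
φ = 2·arctan(exp(y/R)) − 90° = 2·arctan(1.44867) − 90° = 20.76629937°.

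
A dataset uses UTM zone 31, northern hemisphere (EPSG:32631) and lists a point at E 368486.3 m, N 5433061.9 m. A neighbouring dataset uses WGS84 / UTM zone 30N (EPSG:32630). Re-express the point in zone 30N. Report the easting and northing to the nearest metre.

E 806980 m, N 5440007 m

UTM 31N → geographic: φ = 49.03640020°, λ = 1.20060015°.
UTM 30N (λ₀ = -3°) forward: E = 806980.026 m, N = 5440006.794 m.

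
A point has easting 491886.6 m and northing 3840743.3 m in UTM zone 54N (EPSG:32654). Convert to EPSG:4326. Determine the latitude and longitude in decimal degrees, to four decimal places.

lat 34.7087°, lon 140.9114°

Zone 54N: λ₀ = 141°, k₀ = 0.9996, false easting 500000 m.
Meridian distance M = (N − FN)/k₀ = 3842280.2 m.
Inverse transverse Mercator on WGS84 gives φ = 34.70869955°, λ = 140.91140049°.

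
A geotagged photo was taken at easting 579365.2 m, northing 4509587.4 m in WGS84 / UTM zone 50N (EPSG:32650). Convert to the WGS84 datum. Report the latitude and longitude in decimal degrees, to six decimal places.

lat 40.733400°, lon 117.939900°

Zone 50N: λ₀ = 117°, k₀ = 0.9996, false easting 500000 m.
Meridian distance M = (N − FN)/k₀ = 4511392.0 m.
Inverse transverse Mercator on WGS84 gives φ = 40.73339980°, λ = 117.93989984°.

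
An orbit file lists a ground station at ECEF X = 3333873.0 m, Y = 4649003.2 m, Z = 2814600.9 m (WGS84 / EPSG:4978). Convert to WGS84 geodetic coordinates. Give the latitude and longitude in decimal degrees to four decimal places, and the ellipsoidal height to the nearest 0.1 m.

lat 26.3495°, lon 54.3551°, h 1776.3 m

λ = atan2(Y, X) = 54.35510025°; p = √(X²+Y²) = 5720833.8 m.
Bowring's method on WGS84 (a = 6378137 m, b = 6356752.314 m) gives φ = 26.34950039°, h = 1776.271 m.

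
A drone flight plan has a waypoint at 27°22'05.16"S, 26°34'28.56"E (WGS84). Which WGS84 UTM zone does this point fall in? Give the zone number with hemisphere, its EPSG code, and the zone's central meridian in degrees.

Zone 35S (EPSG:32735), central meridian 27°

UTM zone = ⌊(λ + 180)/6⌋ + 1; 26.5746° ∈ [24°, 30°) → zone 35.
Hemisphere: S (φ < 0).
Central meridian λ₀ = 6×35 − 183 = 27°.
EPSG code: 32735.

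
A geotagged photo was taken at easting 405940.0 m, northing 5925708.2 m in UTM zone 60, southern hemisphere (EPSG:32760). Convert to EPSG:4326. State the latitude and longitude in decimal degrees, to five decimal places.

Zone 60S: λ₀ = 177°, k₀ = 0.9996, false easting 500000 m, false northing 10000000 m.
Meridian distance M = (N − FN)/k₀ = -4075922.2 m.
Inverse transverse Mercator on WGS84 gives φ = -36.80979955°, λ = 175.94549951°.

lat -36.80980°, lon 175.94550°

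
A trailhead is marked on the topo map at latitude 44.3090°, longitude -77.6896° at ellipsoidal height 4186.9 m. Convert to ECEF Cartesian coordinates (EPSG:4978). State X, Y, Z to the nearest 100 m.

WGS84: a = 6378137 m, e² = 0.006694380; N(φ) = a/√(1−e²sin²φ) = 6388579.561 m.
X = (N+h)·cosφ·cosλ = 975330.515 m; Y = (N+h)·cosφ·sinλ = -4469371.870 m; Z = (N(1−e²)+h)·sinφ = 4435650.098 m.

X 975300 m, Y -4469400 m, Z 4435700 m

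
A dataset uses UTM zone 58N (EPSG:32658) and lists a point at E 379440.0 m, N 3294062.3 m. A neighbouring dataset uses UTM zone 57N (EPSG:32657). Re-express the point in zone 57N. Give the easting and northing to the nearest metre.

E 959724 m, N 3302892 m

UTM 58N → geographic: φ = 29.77100014°, λ = 163.75289964°.
UTM 57N (λ₀ = 159°) forward: E = 959724.027 m, N = 3302892.416 m.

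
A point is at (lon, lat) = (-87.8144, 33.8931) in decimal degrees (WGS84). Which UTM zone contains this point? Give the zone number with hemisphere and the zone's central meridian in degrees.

Zone 16N, central meridian -87°

UTM zone = ⌊(λ + 180)/6⌋ + 1; -87.8144° ∈ [-90°, -84°) → zone 16.
Hemisphere: N (φ ≥ 0).
Central meridian λ₀ = 6×16 − 183 = -87°.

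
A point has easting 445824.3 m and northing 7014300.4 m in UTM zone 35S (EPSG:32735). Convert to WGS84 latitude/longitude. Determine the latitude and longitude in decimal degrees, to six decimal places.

Zone 35S: λ₀ = 27°, k₀ = 0.9996, false easting 500000 m, false northing 10000000 m.
Meridian distance M = (N − FN)/k₀ = -2986894.4 m.
Inverse transverse Mercator on WGS84 gives φ = -26.99230037°, λ = 26.45399967°.

lat -26.992300°, lon 26.454000°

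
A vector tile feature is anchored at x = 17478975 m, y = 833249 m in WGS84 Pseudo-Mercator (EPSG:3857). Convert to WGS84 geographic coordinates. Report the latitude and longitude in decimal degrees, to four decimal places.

lat 7.4640°, lon 157.0163°

R = 6378137 m. λ = x/R = 157.01630393°.
φ = 2·arctan(exp(y/R)) − 90° = 2·arctan(1.13956) − 90° = 7.46400163°.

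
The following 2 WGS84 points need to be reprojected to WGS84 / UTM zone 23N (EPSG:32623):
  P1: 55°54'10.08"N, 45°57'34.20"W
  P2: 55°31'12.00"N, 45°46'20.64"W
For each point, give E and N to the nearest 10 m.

P1: E 440010 m, N 6195680 m; P2: E 451230 m, N 6152930 m

UTM zone 23N: λ₀ = -45°, k₀ = 0.9996.
P1 (55.9028°, -45.9595°) → (440009.017, 6195677.555) m.
P2 (55.5200°, -45.7724°) → (451232.284, 6152929.961) m.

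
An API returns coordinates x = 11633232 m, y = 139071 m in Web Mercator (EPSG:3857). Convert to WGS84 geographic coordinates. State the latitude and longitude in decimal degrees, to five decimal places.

lat 1.24920°, lon 104.50310°

R = 6378137 m. λ = x/R = 104.50310109°.
φ = 2·arctan(exp(y/R)) − 90° = 2·arctan(1.02204) − 90° = 1.24919707°.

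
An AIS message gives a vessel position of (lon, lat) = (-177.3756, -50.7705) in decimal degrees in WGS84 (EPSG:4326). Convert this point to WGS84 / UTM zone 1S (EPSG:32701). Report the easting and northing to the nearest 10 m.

E 473510 m, N 4375630 m

Zone 1 central meridian λ₀ = 6×1 − 183 = -177°; Δλ = -0.3756°.
Transverse Mercator on WGS84 with k₀ = 0.9996 gives E = 473514.531 m, N = 4375628.628 m.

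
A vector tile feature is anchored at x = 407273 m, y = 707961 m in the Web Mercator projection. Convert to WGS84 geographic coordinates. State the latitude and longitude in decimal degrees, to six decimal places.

lat 6.346703°, lon 3.658596°

R = 6378137 m. λ = x/R = 3.65859561°.
φ = 2·arctan(exp(y/R)) − 90° = 2·arctan(1.11739) − 90° = 6.34670271°.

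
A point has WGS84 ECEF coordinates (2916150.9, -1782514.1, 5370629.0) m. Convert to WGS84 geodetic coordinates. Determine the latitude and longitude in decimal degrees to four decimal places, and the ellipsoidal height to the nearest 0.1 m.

λ = atan2(Y, X) = -31.43560040°; p = √(X²+Y²) = 3417790.6 m.
Bowring's method on WGS84 (a = 6378137 m, b = 6356752.314 m) gives φ = 57.70190010°, h = 3026.488 m.

lat 57.7019°, lon -31.4356°, h 3026.5 m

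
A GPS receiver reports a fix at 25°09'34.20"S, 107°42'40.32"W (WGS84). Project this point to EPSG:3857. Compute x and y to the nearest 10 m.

x -11990360 m, y -2895350 m

Web Mercator is spherical with R = a = 6378137 m.
x = R·λ = 6378137 × -1.879915081 = -11990355.937 m.
y = R·ln tan(π/4 + φ/2) = 6378137 × -0.453948913 = -2895348.357 m.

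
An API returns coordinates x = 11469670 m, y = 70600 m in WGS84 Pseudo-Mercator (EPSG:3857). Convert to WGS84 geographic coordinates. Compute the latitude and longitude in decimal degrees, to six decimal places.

R = 6378137 m. λ = x/R = 103.03379865°.
φ = 2·arctan(exp(y/R)) − 90° = 2·arctan(1.01113) − 90° = 0.63419764°.

lat 0.634198°, lon 103.033799°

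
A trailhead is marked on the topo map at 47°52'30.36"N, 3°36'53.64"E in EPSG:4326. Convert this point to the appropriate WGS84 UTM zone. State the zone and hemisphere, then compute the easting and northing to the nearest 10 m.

Zone 31N: E 545980 m, N 5302600 m

Longitude 3.6149° lies in the 6° band [0°, 6°), giving zone 31; latitude is north of the equator, so 31N.
Zone 31 central meridian λ₀ = 6×31 − 183 = 3°; Δλ = +0.6149°.
Transverse Mercator on WGS84 with k₀ = 0.9996 gives E = 545979.294 m, N = 5302601.256 m.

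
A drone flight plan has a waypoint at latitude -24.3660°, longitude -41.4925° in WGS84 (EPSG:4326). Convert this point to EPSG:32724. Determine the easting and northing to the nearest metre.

Zone 24 central meridian λ₀ = 6×24 − 183 = -39°; Δλ = -2.4925°.
Transverse Mercator on WGS84 with k₀ = 0.9996 gives E = 247154.319 m, N = 7302981.261 m.

E 247154 m, N 7302981 m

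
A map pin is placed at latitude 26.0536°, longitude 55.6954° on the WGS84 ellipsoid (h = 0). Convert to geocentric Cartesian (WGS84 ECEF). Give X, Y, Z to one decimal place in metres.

X 3231479.1 m, Y 4736354.3 m, Z 2784398.0 m

WGS84: a = 6378137 m, e² = 0.006694380; N(φ) = a/√(1−e²sin²φ) = 6382259.333 m.
X = (N+h)·cosφ·cosλ = 3231479.071 m; Y = (N+h)·cosφ·sinλ = 4736354.286 m; Z = (N(1−e²)+h)·sinφ = 2784397.999 m.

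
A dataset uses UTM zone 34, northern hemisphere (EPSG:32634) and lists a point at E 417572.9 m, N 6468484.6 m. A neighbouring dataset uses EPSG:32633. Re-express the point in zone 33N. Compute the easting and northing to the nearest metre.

E 768633 m, N 6476793 m

UTM 34N → geographic: φ = 58.34950040°, λ = 19.59170047°.
UTM 33N (λ₀ = 15°) forward: E = 768632.825 m, N = 6476792.970 m.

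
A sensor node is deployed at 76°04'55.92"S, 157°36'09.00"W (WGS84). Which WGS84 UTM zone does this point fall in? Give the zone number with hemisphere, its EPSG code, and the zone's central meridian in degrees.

Zone 4S (EPSG:32704), central meridian -159°

UTM zone = ⌊(λ + 180)/6⌋ + 1; -157.6025° ∈ [-162°, -156°) → zone 4.
Hemisphere: S (φ < 0).
Central meridian λ₀ = 6×4 − 183 = -159°.
EPSG code: 32704.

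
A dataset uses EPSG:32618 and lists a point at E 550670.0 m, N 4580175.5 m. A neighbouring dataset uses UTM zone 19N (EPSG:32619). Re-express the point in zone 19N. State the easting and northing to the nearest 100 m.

E 48800 m, N 4594100 m

UTM 18N → geographic: φ = 41.37150000°, λ = -74.39410060°.
UTM 19N (λ₀ = -69°) forward: E = 48819.815 m, N = 4594057.764 m.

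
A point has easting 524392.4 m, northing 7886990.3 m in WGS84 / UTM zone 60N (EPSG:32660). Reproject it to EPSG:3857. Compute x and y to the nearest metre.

Unproject from UTM 60N (λ₀ = 177°) → φ = 71.08480000°, λ = 177.67420117°.
Web Mercator (R = 6378137 m): x = 19778601.601 m, y = 11431329.800 m.

x 19778602 m, y 11431330 m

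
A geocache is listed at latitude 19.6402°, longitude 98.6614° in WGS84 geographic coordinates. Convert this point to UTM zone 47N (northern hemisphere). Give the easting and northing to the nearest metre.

E 464501 m, N 2171702 m

Zone 47 central meridian λ₀ = 6×47 − 183 = 99°; Δλ = -0.3386°.
Transverse Mercator on WGS84 with k₀ = 0.9996 gives E = 464500.729 m, N = 2171701.898 m.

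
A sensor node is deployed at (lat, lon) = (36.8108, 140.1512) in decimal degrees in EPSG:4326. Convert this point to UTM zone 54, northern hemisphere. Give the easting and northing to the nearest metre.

Zone 54 central meridian λ₀ = 6×54 − 183 = 141°; Δλ = -0.8488°.
Transverse Mercator on WGS84 with k₀ = 0.9996 gives E = 424289.615 m, N = 4074220.166 m.

E 424290 m, N 4074220 m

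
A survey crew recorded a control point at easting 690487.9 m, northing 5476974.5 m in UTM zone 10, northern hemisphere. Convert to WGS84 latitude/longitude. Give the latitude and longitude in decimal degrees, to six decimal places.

lat 49.415600°, lon -120.373601°

Zone 10N: λ₀ = -123°, k₀ = 0.9996, false easting 500000 m.
Meridian distance M = (N − FN)/k₀ = 5479166.2 m.
Inverse transverse Mercator on WGS84 gives φ = 49.41560001°, λ = -120.37360060°.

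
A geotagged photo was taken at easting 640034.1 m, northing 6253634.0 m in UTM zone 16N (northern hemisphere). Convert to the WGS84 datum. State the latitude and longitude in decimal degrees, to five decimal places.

Zone 16N: λ₀ = -87°, k₀ = 0.9996, false easting 500000 m.
Meridian distance M = (N − FN)/k₀ = 6256136.5 m.
Inverse transverse Mercator on WGS84 gives φ = 56.40649989°, λ = -84.73060038°.

lat 56.40650°, lon -84.73060°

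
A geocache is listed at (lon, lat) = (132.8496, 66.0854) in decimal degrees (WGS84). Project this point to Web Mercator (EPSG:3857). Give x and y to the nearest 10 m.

Web Mercator is spherical with R = a = 6378137 m.
x = R·λ = 6378137 × 2.318662930 = 14788749.824 m.
y = R·ln tan(π/4 + φ/2) = 6378137 × 1.552217863 = 9900258.187 m.

x 14788750 m, y 9900260 m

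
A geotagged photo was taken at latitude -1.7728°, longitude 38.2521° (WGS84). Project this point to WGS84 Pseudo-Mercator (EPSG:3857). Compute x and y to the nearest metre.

Web Mercator is spherical with R = a = 6378137 m.
x = R·λ = 6378137 × 0.667625091 = 4258204.294 m.
y = R·ln tan(π/4 + φ/2) = 6378137 × -0.030946135 = -197378.689 m.

x 4258204 m, y -197379 m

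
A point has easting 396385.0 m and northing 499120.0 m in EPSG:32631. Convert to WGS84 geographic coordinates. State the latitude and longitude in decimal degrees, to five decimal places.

Zone 31N: λ₀ = 3°, k₀ = 0.9996, false easting 500000 m.
Meridian distance M = (N − FN)/k₀ = 499319.7 m.
Inverse transverse Mercator on WGS84 gives φ = 4.51499996°, λ = 2.06600004°.

lat 4.51500°, lon 2.06600°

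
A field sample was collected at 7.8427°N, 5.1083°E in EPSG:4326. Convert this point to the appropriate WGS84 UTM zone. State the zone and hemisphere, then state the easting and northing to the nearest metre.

Longitude 5.1083° lies in the 6° band [0°, 6°), giving zone 31; latitude is north of the equator, so 31N.
Zone 31 central meridian λ₀ = 6×31 − 183 = 3°; Δλ = +2.1083°.
Transverse Mercator on WGS84 with k₀ = 0.9996 gives E = 732471.985 m, N = 867491.985 m.

Zone 31N: E 732472 m, N 867492 m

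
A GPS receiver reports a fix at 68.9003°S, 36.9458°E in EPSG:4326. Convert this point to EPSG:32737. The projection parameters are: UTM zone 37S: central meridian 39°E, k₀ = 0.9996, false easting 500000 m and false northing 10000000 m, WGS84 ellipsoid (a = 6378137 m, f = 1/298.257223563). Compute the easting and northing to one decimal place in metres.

Zone 37 central meridian λ₀ = 6×37 − 183 = 39°; Δλ = -2.0542°.
Transverse Mercator on WGS84 with k₀ = 0.9996 gives E = 417484.983 m, N = 2355374.591 m.

E 417485.0 m, N 2355374.6 m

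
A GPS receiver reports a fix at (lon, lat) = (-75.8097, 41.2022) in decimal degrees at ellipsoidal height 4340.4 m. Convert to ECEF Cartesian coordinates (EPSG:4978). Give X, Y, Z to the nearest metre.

WGS84: a = 6378137 m, e² = 0.006694380; N(φ) = a/√(1−e²sin²φ) = 6387420.701 m.
X = (N+h)·cosφ·cosλ = 1178917.140 m; Y = (N+h)·cosφ·sinλ = -4662354.132 m; Z = (N(1−e²)+h)·sinφ = 4182203.649 m.

X 1178917 m, Y -4662354 m, Z 4182204 m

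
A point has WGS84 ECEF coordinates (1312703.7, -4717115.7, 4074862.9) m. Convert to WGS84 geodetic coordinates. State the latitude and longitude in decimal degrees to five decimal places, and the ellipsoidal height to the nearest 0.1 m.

lat 39.95730°, lon -74.44890°, h 794.8 m

λ = atan2(Y, X) = -74.44889958°; p = √(X²+Y²) = 4896363.1 m.
Bowring's method on WGS84 (a = 6378137 m, b = 6356752.314 m) gives φ = 39.95729948°, h = 794.821 m.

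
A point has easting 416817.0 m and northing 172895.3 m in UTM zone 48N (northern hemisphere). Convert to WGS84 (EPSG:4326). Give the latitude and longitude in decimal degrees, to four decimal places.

lat 1.5641°, lon 104.2522°

Zone 48N: λ₀ = 105°, k₀ = 0.9996, false easting 500000 m.
Meridian distance M = (N − FN)/k₀ = 172964.5 m.
Inverse transverse Mercator on WGS84 gives φ = 1.56410006°, λ = 104.25219996°.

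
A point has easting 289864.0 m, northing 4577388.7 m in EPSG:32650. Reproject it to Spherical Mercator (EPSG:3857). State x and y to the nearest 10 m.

Unproject from UTM 50N (λ₀ = 117°) → φ = 41.32060016°, λ = 114.48929986°.
Web Mercator (R = 6378137 m): x = 12744890.562 m, y = 5059745.745 m.

x 12744890 m, y 5059750 m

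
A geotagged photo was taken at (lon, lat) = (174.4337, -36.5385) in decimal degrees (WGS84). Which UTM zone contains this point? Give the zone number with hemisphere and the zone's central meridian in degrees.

Zone 60S, central meridian 177°

UTM zone = ⌊(λ + 180)/6⌋ + 1; 174.4337° ∈ [174°, 180°) → zone 60.
Hemisphere: S (φ < 0).
Central meridian λ₀ = 6×60 − 183 = 177°.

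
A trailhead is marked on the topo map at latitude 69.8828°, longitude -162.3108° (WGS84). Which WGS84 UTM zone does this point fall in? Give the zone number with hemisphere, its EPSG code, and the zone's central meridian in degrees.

Zone 3N (EPSG:32603), central meridian -165°

UTM zone = ⌊(λ + 180)/6⌋ + 1; -162.3108° ∈ [-168°, -162°) → zone 3.
Hemisphere: N (φ ≥ 0).
Central meridian λ₀ = 6×3 − 183 = -165°.
EPSG code: 32603.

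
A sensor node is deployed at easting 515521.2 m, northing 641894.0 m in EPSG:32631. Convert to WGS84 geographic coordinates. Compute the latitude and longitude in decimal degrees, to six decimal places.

lat 5.807200°, lon 3.140200°

Zone 31N: λ₀ = 3°, k₀ = 0.9996, false easting 500000 m.
Meridian distance M = (N − FN)/k₀ = 642150.9 m.
Inverse transverse Mercator on WGS84 gives φ = 5.80719971°, λ = 3.14019969°.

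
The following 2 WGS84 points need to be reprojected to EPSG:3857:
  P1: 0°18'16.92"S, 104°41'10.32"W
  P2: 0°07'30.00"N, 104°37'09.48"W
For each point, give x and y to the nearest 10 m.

P1: x -11653610 m, y -33920 m; P2: x -11646170 m, y 13910 m

Web Mercator: x = R·λ, y = R·ln tan(π/4+φ/2), R = 6378137 m.
P1 (-0.3047°, -104.6862°) → (-11653614.477, -33919.209) m.
P2 (0.1250°, -104.6193°) → (-11646167.203, 13914.947) m.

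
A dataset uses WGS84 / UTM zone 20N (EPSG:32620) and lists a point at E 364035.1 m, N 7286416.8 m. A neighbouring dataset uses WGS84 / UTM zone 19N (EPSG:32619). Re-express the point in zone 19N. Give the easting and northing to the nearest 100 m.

E 639800 m, N 7286600 m

UTM 20N → geographic: φ = 65.67080000°, λ = -65.95850078°.
UTM 19N (λ₀ = -69°) forward: E = 639776.953 m, N = 7286598.839 m.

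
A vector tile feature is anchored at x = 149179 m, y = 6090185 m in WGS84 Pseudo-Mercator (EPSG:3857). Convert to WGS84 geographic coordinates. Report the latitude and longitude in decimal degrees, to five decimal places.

R = 6378137 m. λ = x/R = 1.34009776°.
φ = 2·arctan(exp(y/R)) − 90° = 2·arctan(2.59829) − 90° = 47.89970193°.

lat 47.89970°, lon 1.34010°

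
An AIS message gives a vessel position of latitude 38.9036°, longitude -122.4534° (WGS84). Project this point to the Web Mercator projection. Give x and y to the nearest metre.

x -13631450 m, y 4707872 m

Web Mercator is spherical with R = a = 6378137 m.
x = R·λ = 6378137 × -2.137215010 = -13631450.134 m.
y = R·ln tan(π/4 + φ/2) = 6378137 × 0.738126586 = 4707872.491 m.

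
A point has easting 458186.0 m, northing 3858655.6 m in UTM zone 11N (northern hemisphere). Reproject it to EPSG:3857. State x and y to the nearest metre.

x -13075309 m, y 4146147 m

Unproject from UTM 11N (λ₀ = -117°) → φ = 34.86939983°, λ = -117.45749989°.
Web Mercator (R = 6378137 m): x = -13075309.078 m, y = 4146147.235 m.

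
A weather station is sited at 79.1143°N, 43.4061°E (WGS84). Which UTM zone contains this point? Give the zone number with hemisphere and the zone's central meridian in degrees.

UTM zone = ⌊(λ + 180)/6⌋ + 1; 43.4061° ∈ [42°, 48°) → zone 38.
Hemisphere: N (φ ≥ 0).
Central meridian λ₀ = 6×38 − 183 = 45°.

Zone 38N, central meridian 45°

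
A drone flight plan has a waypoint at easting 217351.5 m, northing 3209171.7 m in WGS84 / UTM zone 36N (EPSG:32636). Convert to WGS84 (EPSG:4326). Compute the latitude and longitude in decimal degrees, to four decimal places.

Zone 36N: λ₀ = 33°, k₀ = 0.9996, false easting 500000 m.
Meridian distance M = (N − FN)/k₀ = 3210455.9 m.
Inverse transverse Mercator on WGS84 gives φ = 28.97940025°, λ = 30.09929998°.

lat 28.9794°, lon 30.0993°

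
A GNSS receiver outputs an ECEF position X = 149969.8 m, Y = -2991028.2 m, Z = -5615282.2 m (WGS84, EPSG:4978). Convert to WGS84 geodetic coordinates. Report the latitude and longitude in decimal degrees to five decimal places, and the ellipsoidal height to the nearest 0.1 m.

λ = atan2(Y, X) = -87.12960019°; p = √(X²+Y²) = 2994785.6 m.
Bowring's method on WGS84 (a = 6378137 m, b = 6356752.314 m) gives φ = -62.08720027°, h = 2502.213 m.

lat -62.08720°, lon -87.12960°, h 2502.2 m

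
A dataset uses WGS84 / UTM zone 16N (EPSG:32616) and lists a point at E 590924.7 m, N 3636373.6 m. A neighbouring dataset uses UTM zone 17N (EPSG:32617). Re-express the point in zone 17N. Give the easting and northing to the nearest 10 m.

E 29310 m, N 3647180 m

UTM 16N → geographic: φ = 32.86170007°, λ = -86.02819979°.
UTM 17N (λ₀ = -81°) forward: E = 29305.058 m, N = 3647179.723 m.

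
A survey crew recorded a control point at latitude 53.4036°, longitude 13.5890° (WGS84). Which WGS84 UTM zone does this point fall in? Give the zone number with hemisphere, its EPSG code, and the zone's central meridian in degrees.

UTM zone = ⌊(λ + 180)/6⌋ + 1; 13.5890° ∈ [12°, 18°) → zone 33.
Hemisphere: N (φ ≥ 0).
Central meridian λ₀ = 6×33 − 183 = 15°.
EPSG code: 32633.

Zone 33N (EPSG:32633), central meridian 15°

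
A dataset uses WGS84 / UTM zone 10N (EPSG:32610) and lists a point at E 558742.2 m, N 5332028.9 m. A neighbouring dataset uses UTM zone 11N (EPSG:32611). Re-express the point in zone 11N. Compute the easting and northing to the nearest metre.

UTM 10N → geographic: φ = 48.13879982°, λ = -122.21040055°.
UTM 11N (λ₀ = -117°) forward: E = 112429.674 m, N = 5344869.284 m.

E 112430 m, N 5344869 m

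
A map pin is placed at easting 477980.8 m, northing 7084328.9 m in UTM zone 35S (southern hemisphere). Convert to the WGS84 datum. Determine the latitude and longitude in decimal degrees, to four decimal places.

Zone 35S: λ₀ = 27°, k₀ = 0.9996, false easting 500000 m, false northing 10000000 m.
Meridian distance M = (N − FN)/k₀ = -2916837.8 m.
Inverse transverse Mercator on WGS84 gives φ = -26.36090034°, λ = 26.77930049°.

lat -26.3609°, lon 26.7793°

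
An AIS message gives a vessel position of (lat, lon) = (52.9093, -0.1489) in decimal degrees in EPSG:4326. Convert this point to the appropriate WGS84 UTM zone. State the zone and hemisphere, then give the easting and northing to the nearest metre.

Zone 30N: E 691718 m, N 5865987 m

Longitude -0.1489° lies in the 6° band [-6°, 0°), giving zone 30; latitude is north of the equator, so 30N.
Zone 30 central meridian λ₀ = 6×30 − 183 = -3°; Δλ = +2.8511°.
Transverse Mercator on WGS84 with k₀ = 0.9996 gives E = 691717.580 m, N = 5865987.311 m.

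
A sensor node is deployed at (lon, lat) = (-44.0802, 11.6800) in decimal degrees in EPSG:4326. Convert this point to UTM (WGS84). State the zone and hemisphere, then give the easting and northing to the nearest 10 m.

Zone 23N: E 600250 m, N 1291330 m

Longitude -44.0802° lies in the 6° band [-48°, -42°), giving zone 23; latitude is north of the equator, so 23N.
Zone 23 central meridian λ₀ = 6×23 − 183 = -45°; Δλ = +0.9198°.
Transverse Mercator on WGS84 with k₀ = 0.9996 gives E = 600249.122 m, N = 1291331.976 m.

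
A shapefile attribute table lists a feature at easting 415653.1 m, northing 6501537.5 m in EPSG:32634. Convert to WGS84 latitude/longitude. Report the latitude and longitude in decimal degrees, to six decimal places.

lat 58.645900°, lon 19.546701°

Zone 34N: λ₀ = 21°, k₀ = 0.9996, false easting 500000 m.
Meridian distance M = (N − FN)/k₀ = 6504139.2 m.
Inverse transverse Mercator on WGS84 gives φ = 58.64590041°, λ = 19.54670076°.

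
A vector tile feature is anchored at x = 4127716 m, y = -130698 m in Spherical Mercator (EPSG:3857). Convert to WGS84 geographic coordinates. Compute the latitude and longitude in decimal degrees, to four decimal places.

R = 6378137 m. λ = x/R = 37.07990371°.
φ = 2·arctan(exp(y/R)) − 90° = 2·arctan(0.97972) − 90° = -1.17399795°.

lat -1.1740°, lon 37.0799°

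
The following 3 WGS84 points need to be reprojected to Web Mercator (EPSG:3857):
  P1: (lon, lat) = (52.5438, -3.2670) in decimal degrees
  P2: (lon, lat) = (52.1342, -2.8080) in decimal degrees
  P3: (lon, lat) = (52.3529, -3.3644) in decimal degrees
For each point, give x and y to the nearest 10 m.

Web Mercator: x = R·λ, y = R·ln tan(π/4+φ/2), R = 6378137 m.
P1 (-3.2670°, 52.5438°) → (5849149.060, -363878.007) m.
P2 (-2.8080°, 52.1342°) → (5803552.597, -312710.337) m.
P3 (-3.3644°, 52.3529°) → (5827898.170, -374738.708) m.

P1: x 5849150 m, y -363880 m; P2: x 5803550 m, y -312710 m; P3: x 5827900 m, y -374740 m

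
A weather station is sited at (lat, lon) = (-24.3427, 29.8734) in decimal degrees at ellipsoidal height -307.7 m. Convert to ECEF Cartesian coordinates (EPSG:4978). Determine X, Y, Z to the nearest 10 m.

X 5041590 m, Y 2895930 m, Z -2612790 m

WGS84: a = 6378137 m, e² = 0.006694380; N(φ) = a/√(1−e²sin²φ) = 6381767.338 m.
X = (N+h)·cosφ·cosλ = 5041590.646 m; Y = (N+h)·cosφ·sinλ = 2895929.507 m; Z = (N(1−e²)+h)·sinφ = -2612786.289 m.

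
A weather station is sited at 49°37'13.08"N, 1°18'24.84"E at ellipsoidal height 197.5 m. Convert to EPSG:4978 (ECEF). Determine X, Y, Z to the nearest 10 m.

WGS84: a = 6378137 m, e² = 0.006694380; N(φ) = a/√(1−e²sin²φ) = 6390561.734 m.
X = (N+h)·cosφ·cosλ = 4139176.659 m; Y = (N+h)·cosφ·sinλ = 94429.788 m; Z = (N(1−e²)+h)·sinφ = 4835686.099 m.

X 4139180 m, Y 94430 m, Z 4835690 m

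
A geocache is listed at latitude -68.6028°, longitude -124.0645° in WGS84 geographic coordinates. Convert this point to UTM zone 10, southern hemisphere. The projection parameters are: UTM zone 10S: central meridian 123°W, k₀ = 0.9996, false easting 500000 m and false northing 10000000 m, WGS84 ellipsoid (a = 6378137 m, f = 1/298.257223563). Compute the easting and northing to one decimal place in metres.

Zone 10 central meridian λ₀ = 6×10 − 183 = -123°; Δλ = -1.0645°.
Transverse Mercator on WGS84 with k₀ = 0.9996 gives E = 456660.817 m, N = 2389551.542 m.

E 456660.8 m, N 2389551.5 m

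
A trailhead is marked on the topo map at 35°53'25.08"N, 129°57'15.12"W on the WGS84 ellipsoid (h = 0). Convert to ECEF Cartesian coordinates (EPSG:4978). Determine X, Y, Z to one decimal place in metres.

WGS84: a = 6378137 m, e² = 0.006694380; N(φ) = a/√(1−e²sin²φ) = 6385486.676 m.
X = (N+h)·cosφ·cosλ = -3322064.000 m; Y = (N+h)·cosφ·sinλ = -3965514.949 m; Z = (N(1−e²)+h)·sinφ = 3718337.404 m.

X -3322064.0 m, Y -3965514.9 m, Z 3718337.4 m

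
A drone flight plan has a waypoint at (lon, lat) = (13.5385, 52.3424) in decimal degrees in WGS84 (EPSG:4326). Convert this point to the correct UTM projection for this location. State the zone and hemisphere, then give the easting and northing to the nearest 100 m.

Zone 33N: E 400400 m, N 5800100 m

Longitude 13.5385° lies in the 6° band [12°, 18°), giving zone 33; latitude is north of the equator, so 33N.
Zone 33 central meridian λ₀ = 6×33 − 183 = 15°; Δλ = -1.4615°.
Transverse Mercator on WGS84 with k₀ = 0.9996 gives E = 400437.246 m, N = 5800127.411 m.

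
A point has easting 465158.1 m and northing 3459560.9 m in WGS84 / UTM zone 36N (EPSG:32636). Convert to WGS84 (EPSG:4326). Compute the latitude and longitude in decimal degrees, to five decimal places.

Zone 36N: λ₀ = 33°, k₀ = 0.9996, false easting 500000 m.
Meridian distance M = (N − FN)/k₀ = 3460945.3 m.
Inverse transverse Mercator on WGS84 gives φ = 31.26979963°, λ = 32.63400029°.

lat 31.26980°, lon 32.63400°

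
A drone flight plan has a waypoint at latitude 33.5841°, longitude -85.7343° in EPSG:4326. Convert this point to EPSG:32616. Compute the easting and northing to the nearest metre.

Zone 16 central meridian λ₀ = 6×16 − 183 = -87°; Δλ = +1.2657°.
Transverse Mercator on WGS84 with k₀ = 0.9996 gives E = 617454.944 m, N = 3716761.069 m.

E 617455 m, N 3716761 m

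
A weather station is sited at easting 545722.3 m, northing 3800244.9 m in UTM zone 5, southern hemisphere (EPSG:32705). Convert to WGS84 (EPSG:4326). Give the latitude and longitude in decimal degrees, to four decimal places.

Zone 5S: λ₀ = -153°, k₀ = 0.9996, false easting 500000 m, false northing 10000000 m.
Meridian distance M = (N − FN)/k₀ = -6202236.0 m.
Inverse transverse Mercator on WGS84 gives φ = -55.94100043°, λ = -152.26800004°.

lat -55.9410°, lon -152.2680°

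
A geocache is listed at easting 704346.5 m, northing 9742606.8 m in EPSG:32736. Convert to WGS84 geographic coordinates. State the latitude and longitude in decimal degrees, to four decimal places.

lat -2.3275°, lon 34.8376°

Zone 36S: λ₀ = 33°, k₀ = 0.9996, false easting 500000 m, false northing 10000000 m.
Meridian distance M = (N − FN)/k₀ = -257496.2 m.
Inverse transverse Mercator on WGS84 gives φ = -2.32749984°, λ = 34.83760032°.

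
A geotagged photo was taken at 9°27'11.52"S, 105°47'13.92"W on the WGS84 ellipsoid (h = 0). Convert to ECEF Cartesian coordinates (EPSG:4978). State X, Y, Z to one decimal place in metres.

WGS84: a = 6378137 m, e² = 0.006694380; N(φ) = a/√(1−e²sin²φ) = 6378712.972 m.
X = (N+h)·cosφ·cosλ = -1711859.382 m; Y = (N+h)·cosφ·sinλ = -6054745.373 m; Z = (N(1−e²)+h)·sinφ = -1040638.804 m.

X -1711859.4 m, Y -6054745.4 m, Z -1040638.8 m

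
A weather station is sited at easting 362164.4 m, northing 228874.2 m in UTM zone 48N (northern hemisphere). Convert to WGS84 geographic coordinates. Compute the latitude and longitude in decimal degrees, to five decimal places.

Zone 48N: λ₀ = 105°, k₀ = 0.9996, false easting 500000 m.
Meridian distance M = (N − FN)/k₀ = 228965.8 m.
Inverse transverse Mercator on WGS84 gives φ = 2.07020035°, λ = 103.76059974°.

lat 2.07020°, lon 103.76060°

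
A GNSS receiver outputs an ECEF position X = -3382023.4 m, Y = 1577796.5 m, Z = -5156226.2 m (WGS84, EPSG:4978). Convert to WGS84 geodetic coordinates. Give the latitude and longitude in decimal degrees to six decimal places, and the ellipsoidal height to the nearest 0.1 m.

lat -54.286400°, lon 154.989800°, h 996.6 m

λ = atan2(Y, X) = 154.98979959°; p = √(X²+Y²) = 3731959.8 m.
Bowring's method on WGS84 (a = 6378137 m, b = 6356752.314 m) gives φ = -54.28640015°, h = 996.587 m.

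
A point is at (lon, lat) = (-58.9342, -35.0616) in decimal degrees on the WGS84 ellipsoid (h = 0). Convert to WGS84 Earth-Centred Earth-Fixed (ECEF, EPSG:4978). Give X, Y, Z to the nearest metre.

WGS84: a = 6378137 m, e² = 0.006694380; N(φ) = a/√(1−e²sin²φ) = 6385193.823 m.
X = (N+h)·cosφ·cosλ = 2696991.733 m; Y = (N+h)·cosφ·sinλ = -4476894.003 m; Z = (N(1−e²)+h)·sinφ = -3643462.865 m.

X 2696992 m, Y -4476894 m, Z -3643463 m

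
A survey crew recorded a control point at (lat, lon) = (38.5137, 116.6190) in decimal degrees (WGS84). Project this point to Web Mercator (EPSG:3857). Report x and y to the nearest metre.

Web Mercator is spherical with R = a = 6378137 m.
x = R·λ = 6378137 × 2.035385520 = 12981967.697 m.
y = R·ln tan(π/4 + φ/2) = 6378137 × 0.729405896 = 4652250.733 m.

x 12981968 m, y 4652251 m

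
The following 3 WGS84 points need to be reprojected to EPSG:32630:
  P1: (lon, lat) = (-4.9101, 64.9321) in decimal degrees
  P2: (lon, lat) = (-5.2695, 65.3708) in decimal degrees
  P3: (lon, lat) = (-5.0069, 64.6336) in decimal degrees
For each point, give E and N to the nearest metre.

UTM zone 30N: λ₀ = -3°, k₀ = 0.9996.
P1 (64.9321°, -4.9101°) → (409708.206, 7202250.754) m.
P2 (65.3708°, -5.2695°) → (394481.759, 7251680.550) m.
P3 (64.6336°, -5.0069°) → (404079.382, 7169139.196) m.

P1: E 409708 m, N 7202251 m; P2: E 394482 m, N 7251681 m; P3: E 404079 m, N 7169139 m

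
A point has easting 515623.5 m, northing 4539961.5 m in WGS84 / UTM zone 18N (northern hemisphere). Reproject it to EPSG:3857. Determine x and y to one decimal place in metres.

x -8328278.7 m, y 5013920.1 m

Unproject from UTM 18N (λ₀ = -75°) → φ = 41.01070011°, λ = -74.81420049°.
Web Mercator (R = 6378137 m): x = -8328278.702 m, y = 5013920.056 m.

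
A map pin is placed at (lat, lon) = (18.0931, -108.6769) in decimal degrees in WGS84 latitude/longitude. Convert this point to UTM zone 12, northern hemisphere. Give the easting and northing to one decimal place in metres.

E 745854.8 m, N 2002034.3 m

Zone 12 central meridian λ₀ = 6×12 − 183 = -111°; Δλ = +2.3231°.
Transverse Mercator on WGS84 with k₀ = 0.9996 gives E = 745854.817 m, N = 2002034.316 m.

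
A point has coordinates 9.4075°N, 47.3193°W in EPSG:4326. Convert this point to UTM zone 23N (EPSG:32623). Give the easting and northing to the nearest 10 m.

E 245300 m, N 1040750 m

Zone 23 central meridian λ₀ = 6×23 − 183 = -45°; Δλ = -2.3193°.
Transverse Mercator on WGS84 with k₀ = 0.9996 gives E = 245301.890 m, N = 1040747.704 m.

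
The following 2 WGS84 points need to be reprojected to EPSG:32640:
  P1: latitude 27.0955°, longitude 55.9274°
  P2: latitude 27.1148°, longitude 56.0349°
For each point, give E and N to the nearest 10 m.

UTM zone 40N: λ₀ = 57°, k₀ = 0.9996.
P1 (27.0955°, 55.9274°) → (393668.174, 2997466.181) m.
P2 (27.1148°, 56.0349°) → (404342.185, 2999517.715) m.

P1: E 393670 m, N 2997470 m; P2: E 404340 m, N 2999520 m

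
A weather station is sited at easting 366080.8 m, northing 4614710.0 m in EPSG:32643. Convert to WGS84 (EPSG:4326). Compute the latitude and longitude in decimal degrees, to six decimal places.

lat 41.672900°, lon 73.391200°

Zone 43N: λ₀ = 75°, k₀ = 0.9996, false easting 500000 m.
Meridian distance M = (N − FN)/k₀ = 4616556.6 m.
Inverse transverse Mercator on WGS84 gives φ = 41.67290029°, λ = 73.39120031°.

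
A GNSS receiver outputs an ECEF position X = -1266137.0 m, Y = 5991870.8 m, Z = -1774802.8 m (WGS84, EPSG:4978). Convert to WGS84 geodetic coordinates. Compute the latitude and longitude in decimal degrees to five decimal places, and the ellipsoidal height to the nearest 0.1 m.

λ = atan2(Y, X) = 101.93159962°; p = √(X²+Y²) = 6124183.1 m.
Bowring's method on WGS84 (a = 6378137 m, b = 6356752.314 m) gives φ = -16.26490005°, h = -302.455 m.

lat -16.26490°, lon 101.93160°, h -302.5 m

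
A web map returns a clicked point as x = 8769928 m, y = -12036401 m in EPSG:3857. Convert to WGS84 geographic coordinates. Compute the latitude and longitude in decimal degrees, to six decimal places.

lat -72.769801°, lon 78.781604°

R = 6378137 m. λ = x/R = 78.78160363°.
φ = 2·arctan(exp(y/R)) − 90° = 2·arctan(0.15151) − 90° = -72.76980063°.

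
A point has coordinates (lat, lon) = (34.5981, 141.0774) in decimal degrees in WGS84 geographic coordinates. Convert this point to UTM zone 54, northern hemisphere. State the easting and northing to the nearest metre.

E 507097 m, N 3828478 m

Zone 54 central meridian λ₀ = 6×54 − 183 = 141°; Δλ = +0.0774°.
Transverse Mercator on WGS84 with k₀ = 0.9996 gives E = 507097.238 m, N = 3828478.080 m.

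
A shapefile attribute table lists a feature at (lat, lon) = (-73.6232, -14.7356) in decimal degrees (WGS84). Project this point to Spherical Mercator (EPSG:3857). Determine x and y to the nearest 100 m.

x -1640400 m, y -12365100 m

Web Mercator is spherical with R = a = 6378137 m.
x = R·λ = 6378137 × -0.257184737 = -1640359.489 m.
y = R·ln tan(π/4 + φ/2) = 6378137 × -1.938667624 = -12365087.705 m.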